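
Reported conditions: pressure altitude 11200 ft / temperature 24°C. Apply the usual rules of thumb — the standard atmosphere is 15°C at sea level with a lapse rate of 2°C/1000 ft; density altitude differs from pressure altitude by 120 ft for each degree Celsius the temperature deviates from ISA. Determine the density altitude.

ISA temperature at 11200 ft = 15 − 2 × (11200/1000) = -7.4°C.
ISA deviation = 24 − (-7.4) = +31.4°C.
Density altitude = 11200 + 120 × (31.4) = 11200 + (+3768) = 14968 ft.

14968 ft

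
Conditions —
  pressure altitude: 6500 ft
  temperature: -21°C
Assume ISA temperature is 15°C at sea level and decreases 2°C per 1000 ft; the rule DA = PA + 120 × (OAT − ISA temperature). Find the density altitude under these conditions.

3740 ft

ISA temperature at 6500 ft = 15 − 2 × (6500/1000) = 2°C.
ISA deviation = -21 − 2 = -23°C.
Density altitude = 6500 + 120 × (-23) = 6500 + (-2760) = 3740 ft.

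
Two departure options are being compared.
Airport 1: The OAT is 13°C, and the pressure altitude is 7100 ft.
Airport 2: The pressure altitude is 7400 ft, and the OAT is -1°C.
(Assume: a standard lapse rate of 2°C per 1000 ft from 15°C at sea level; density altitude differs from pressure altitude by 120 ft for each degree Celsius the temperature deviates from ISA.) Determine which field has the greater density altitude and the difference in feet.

Airport 1 by 1308 ft

Airport 1: ISA temp = 0.8°C, deviation +12.2°C, DA = 7100 + 120 × 12.2 = 8564 ft.
Airport 2: ISA temp = 0.2°C, deviation -1.2°C, DA = 7400 + 120 × (-1.2) = 7256 ft.
Airport 1 is higher by 8564 − 7256 = 1308 ft.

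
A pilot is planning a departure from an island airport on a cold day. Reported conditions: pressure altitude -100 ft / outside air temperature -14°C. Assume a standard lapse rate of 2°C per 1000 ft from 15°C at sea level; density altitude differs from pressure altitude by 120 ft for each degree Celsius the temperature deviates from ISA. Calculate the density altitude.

ISA temperature at -100 ft = 15 − 2 × (-100/1000) = 15.2°C.
ISA deviation = -14 − 15.2 = -29.2°C.
Density altitude = -100 + 120 × (-29.2) = -100 + (-3504) = -3604 ft.

-3604 ft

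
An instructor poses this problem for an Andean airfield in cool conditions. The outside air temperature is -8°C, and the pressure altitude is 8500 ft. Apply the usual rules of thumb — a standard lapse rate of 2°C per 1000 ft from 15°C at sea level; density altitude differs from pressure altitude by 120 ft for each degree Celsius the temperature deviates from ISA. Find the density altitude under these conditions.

7780 ft

ISA temperature at 8500 ft = 15 − 2 × (8500/1000) = -2°C.
ISA deviation = -8 − (-2) = -6°C.
Density altitude = 8500 + 120 × (-6) = 8500 + (-720) = 7780 ft.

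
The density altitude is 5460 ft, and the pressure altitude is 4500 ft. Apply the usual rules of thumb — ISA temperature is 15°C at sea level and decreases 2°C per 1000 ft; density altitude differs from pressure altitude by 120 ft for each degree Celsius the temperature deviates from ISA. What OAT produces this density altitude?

14°C

Density altitude − pressure altitude = 5460 − 4500 = +960 ft.
At 120 ft/°C that is an ISA deviation of 960/120 = +8°C.
ISA temperature at 4500 ft = 15 − 2 × (4500/1000) = 6°C.
OAT = ISA + deviation = 6 + (+8) = 14°C.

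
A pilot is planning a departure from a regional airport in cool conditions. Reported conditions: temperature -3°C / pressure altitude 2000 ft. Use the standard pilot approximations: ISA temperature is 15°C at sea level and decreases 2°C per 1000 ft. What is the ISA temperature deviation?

ISA temperature at 2000 ft = 15 − 2 × (2000/1000) = 11°C.
Deviation = OAT − ISA = -3 − 11 = -14°C.

ISA-14°C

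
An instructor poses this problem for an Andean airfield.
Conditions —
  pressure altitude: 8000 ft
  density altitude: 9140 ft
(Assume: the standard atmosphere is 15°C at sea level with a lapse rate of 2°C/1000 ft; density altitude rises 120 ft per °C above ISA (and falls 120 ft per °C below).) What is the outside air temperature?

Density altitude − pressure altitude = 9140 − 8000 = +1140 ft.
At 120 ft/°C that is an ISA deviation of 1140/120 = +9.5°C.
ISA temperature at 8000 ft = 15 − 2 × (8000/1000) = -1°C.
OAT = ISA + deviation = -1 + (+9.5) = 8.5°C.

8.5°C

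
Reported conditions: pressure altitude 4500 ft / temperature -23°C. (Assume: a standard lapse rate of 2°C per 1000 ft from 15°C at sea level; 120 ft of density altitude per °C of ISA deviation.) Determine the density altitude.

1020 ft

ISA temperature at 4500 ft = 15 − 2 × (4500/1000) = 6°C.
ISA deviation = -23 − 6 = -29°C.
Density altitude = 4500 + 120 × (-29) = 4500 + (-3480) = 1020 ft.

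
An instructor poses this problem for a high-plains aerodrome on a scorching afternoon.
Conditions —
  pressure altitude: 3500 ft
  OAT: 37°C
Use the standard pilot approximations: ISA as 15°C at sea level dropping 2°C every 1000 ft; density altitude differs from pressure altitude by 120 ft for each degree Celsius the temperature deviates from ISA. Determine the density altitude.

ISA temperature at 3500 ft = 15 − 2 × (3500/1000) = 8°C.
ISA deviation = 37 − 8 = +29°C.
Density altitude = 3500 + 120 × (29) = 3500 + (+3480) = 6980 ft.

6980 ft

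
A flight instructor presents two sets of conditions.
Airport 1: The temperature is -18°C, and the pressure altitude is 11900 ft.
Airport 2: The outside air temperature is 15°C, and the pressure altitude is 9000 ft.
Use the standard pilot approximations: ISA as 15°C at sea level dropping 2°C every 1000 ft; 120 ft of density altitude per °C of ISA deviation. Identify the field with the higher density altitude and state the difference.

Airport 2 by 364 ft

Airport 1: ISA temp = -8.8°C, deviation -9.2°C, DA = 11900 + 120 × (-9.2) = 10796 ft.
Airport 2: ISA temp = -3°C, deviation +18°C, DA = 9000 + 120 × 18 = 11160 ft.
Airport 2 is higher by 11160 − 10796 = 364 ft.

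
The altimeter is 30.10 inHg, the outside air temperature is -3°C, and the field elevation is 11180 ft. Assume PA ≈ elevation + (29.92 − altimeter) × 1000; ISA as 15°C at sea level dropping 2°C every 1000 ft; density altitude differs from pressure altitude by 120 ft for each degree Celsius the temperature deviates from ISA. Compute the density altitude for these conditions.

11480 ft

Pressure altitude = 11180 + (29.92 − 30.10) × 1000 = 11180 + (-180) = 11000 ft.
ISA temperature at 11000 ft = 15 − 2 × (11000/1000) = -7°C.
ISA deviation = -3 − (-7) = +4°C.
Density altitude = 11000 + 120 × (4) = 11480 ft.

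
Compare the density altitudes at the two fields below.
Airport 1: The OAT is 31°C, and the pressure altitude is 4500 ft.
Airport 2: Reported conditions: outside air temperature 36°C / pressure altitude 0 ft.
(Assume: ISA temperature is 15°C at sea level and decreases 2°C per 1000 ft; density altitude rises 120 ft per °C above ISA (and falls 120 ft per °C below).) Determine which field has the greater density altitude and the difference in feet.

Airport 1: ISA temp = 6°C, deviation +25°C, DA = 4500 + 120 × 25 = 7500 ft.
Airport 2: ISA temp = 15°C, deviation +21°C, DA = 0 + 120 × 21 = 2520 ft.
Airport 1 is higher by 7500 − 2520 = 4980 ft.

Airport 1 by 4980 ft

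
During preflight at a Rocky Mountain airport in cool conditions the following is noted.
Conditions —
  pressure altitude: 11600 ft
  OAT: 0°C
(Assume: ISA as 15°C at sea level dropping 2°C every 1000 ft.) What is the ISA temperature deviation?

ISA temperature at 11600 ft = 15 − 2 × (11600/1000) = -8.2°C.
Deviation = OAT − ISA = 0 − (-8.2) = +8.2°C.

ISA+8.2°C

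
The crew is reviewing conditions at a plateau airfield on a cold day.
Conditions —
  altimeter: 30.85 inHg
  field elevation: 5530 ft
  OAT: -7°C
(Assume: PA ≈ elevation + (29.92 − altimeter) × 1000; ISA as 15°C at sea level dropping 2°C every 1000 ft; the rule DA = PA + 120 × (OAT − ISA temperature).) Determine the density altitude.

3064 ft

Pressure altitude = 5530 + (29.92 − 30.85) × 1000 = 5530 + (-930) = 4600 ft.
ISA temperature at 4600 ft = 15 − 2 × (4600/1000) = 5.8°C.
ISA deviation = -7 − 5.8 = -12.8°C.
Density altitude = 4600 + 120 × (-12.8) = 3064 ft.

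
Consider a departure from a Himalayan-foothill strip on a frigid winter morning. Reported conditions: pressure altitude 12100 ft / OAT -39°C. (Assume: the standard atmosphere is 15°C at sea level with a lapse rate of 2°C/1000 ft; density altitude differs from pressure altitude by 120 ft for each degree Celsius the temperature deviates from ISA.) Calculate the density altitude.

ISA temperature at 12100 ft = 15 − 2 × (12100/1000) = -9.2°C.
ISA deviation = -39 − (-9.2) = -29.8°C.
Density altitude = 12100 + 120 × (-29.8) = 12100 + (-3576) = 8524 ft.

8524 ft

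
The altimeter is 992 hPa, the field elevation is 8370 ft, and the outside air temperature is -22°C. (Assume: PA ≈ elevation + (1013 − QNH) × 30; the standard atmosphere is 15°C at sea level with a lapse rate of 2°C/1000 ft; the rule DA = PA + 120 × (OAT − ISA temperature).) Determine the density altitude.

Pressure altitude = 8370 + (1013 − 992) × 30 = 8370 + (+630) = 9000 ft.
ISA temperature at 9000 ft = 15 − 2 × (9000/1000) = -3°C.
ISA deviation = -22 − (-3) = -19°C.
Density altitude = 9000 + 120 × (-19) = 6720 ft.

6720 ft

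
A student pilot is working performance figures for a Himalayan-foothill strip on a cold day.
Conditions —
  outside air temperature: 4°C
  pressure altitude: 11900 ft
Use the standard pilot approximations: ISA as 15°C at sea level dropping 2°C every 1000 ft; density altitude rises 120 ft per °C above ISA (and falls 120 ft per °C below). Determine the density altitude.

13436 ft

ISA temperature at 11900 ft = 15 − 2 × (11900/1000) = -8.8°C.
ISA deviation = 4 − (-8.8) = +12.8°C.
Density altitude = 11900 + 120 × (12.8) = 11900 + (+1536) = 13436 ft.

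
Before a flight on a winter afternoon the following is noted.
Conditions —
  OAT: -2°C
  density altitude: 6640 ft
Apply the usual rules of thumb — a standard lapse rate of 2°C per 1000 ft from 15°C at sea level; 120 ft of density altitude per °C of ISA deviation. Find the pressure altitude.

7000 ft

DA = PA + 120 × (OAT − (15 − 2·PA/1000)) = PA + 120·OAT − 1800 + 0.24·PA = 1.24·PA + 120·OAT − 1800.
So 1.24·PA = 6640 − 120 × (-2) + 1800 = 8680.
PA = 8680 / 1.24 = 7000 ft.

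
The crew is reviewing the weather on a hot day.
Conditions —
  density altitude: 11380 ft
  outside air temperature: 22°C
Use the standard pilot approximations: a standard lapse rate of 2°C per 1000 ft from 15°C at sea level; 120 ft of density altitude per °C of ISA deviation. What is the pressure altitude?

DA = PA + 120 × (OAT − (15 − 2·PA/1000)) = PA + 120·OAT − 1800 + 0.24·PA = 1.24·PA + 120·OAT − 1800.
So 1.24·PA = 11380 − 120 × 22 + 1800 = 10540.
PA = 10540 / 1.24 = 8500 ft.

8500 ft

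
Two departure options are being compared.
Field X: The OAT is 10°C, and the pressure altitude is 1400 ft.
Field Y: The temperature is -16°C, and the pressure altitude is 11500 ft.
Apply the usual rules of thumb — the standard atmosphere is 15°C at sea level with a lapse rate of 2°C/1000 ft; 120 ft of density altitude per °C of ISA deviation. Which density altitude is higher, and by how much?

Field Y by 9404 ft

Field X: ISA temp = 12.2°C, deviation -2.2°C, DA = 1400 + 120 × (-2.2) = 1136 ft.
Field Y: ISA temp = -8°C, deviation -8°C, DA = 11500 + 120 × (-8) = 10540 ft.
Field Y is higher by 10540 − 1136 = 9404 ft.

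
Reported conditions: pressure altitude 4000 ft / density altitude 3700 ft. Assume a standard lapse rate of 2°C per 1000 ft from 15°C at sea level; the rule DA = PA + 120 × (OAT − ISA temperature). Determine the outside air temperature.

Density altitude − pressure altitude = 3700 − 4000 = -300 ft.
At 120 ft/°C that is an ISA deviation of -300/120 = -2.5°C.
ISA temperature at 4000 ft = 15 − 2 × (4000/1000) = 7°C.
OAT = ISA + deviation = 7 + (-2.5) = 4.5°C.

4.5°C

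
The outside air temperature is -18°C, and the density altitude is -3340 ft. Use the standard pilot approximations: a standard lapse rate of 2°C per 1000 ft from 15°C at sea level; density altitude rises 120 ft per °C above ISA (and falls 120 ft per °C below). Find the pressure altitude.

500 ft

DA = PA + 120 × (OAT − (15 − 2·PA/1000)) = PA + 120·OAT − 1800 + 0.24·PA = 1.24·PA + 120·OAT − 1800.
So 1.24·PA = -3340 − 120 × (-18) + 1800 = 620.
PA = 620 / 1.24 = 500 ft.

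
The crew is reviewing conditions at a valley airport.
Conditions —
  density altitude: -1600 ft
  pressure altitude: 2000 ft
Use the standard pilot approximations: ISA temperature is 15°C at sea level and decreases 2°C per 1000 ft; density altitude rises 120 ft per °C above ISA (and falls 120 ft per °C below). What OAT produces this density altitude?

Density altitude − pressure altitude = -1600 − 2000 = -3600 ft.
At 120 ft/°C that is an ISA deviation of -3600/120 = -30°C.
ISA temperature at 2000 ft = 15 − 2 × (2000/1000) = 11°C.
OAT = ISA + deviation = 11 + (-30) = -19°C.

-19°C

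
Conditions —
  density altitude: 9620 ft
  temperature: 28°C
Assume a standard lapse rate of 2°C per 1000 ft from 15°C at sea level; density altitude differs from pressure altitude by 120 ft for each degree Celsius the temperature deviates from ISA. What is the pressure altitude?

6500 ft

DA = PA + 120 × (OAT − (15 − 2·PA/1000)) = PA + 120·OAT − 1800 + 0.24·PA = 1.24·PA + 120·OAT − 1800.
So 1.24·PA = 9620 − 120 × 28 + 1800 = 8060.
PA = 8060 / 1.24 = 6500 ft.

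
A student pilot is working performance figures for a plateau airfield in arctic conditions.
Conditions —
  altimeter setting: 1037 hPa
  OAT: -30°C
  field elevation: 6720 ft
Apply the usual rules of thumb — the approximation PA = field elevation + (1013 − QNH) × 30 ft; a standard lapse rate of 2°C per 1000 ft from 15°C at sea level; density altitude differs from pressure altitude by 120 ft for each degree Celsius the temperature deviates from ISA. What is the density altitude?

2040 ft

Pressure altitude = 6720 + (1013 − 1037) × 30 = 6720 + (-720) = 6000 ft.
ISA temperature at 6000 ft = 15 − 2 × (6000/1000) = 3°C.
ISA deviation = -30 − 3 = -33°C.
Density altitude = 6000 + 120 × (-33) = 2040 ft.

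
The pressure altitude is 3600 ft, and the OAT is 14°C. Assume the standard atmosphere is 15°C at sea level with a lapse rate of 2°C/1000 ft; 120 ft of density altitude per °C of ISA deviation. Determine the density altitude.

4344 ft

ISA temperature at 3600 ft = 15 − 2 × (3600/1000) = 7.8°C.
ISA deviation = 14 − 7.8 = +6.2°C.
Density altitude = 3600 + 120 × (6.2) = 3600 + (+744) = 4344 ft.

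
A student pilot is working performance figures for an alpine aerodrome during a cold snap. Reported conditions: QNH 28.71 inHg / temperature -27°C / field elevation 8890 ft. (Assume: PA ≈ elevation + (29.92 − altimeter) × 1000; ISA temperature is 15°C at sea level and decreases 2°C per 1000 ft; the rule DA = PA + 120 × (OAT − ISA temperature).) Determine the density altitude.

7484 ft

Pressure altitude = 8890 + (29.92 − 28.71) × 1000 = 8890 + (+1210) = 10100 ft.
ISA temperature at 10100 ft = 15 − 2 × (10100/1000) = -5.2°C.
ISA deviation = -27 − (-5.2) = -21.8°C.
Density altitude = 10100 + 120 × (-21.8) = 7484 ft.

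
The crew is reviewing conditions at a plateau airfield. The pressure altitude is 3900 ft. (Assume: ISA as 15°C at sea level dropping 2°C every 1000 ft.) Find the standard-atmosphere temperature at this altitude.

7.2°C

ISA temperature = 15 − 2 × (3900/1000) = 15 − 7.8 = 7.2°C.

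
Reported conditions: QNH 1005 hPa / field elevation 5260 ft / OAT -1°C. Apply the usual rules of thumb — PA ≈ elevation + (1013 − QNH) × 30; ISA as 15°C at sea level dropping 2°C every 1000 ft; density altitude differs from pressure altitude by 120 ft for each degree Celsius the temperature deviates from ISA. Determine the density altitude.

4900 ft

Pressure altitude = 5260 + (1013 − 1005) × 30 = 5260 + (+240) = 5500 ft.
ISA temperature at 5500 ft = 15 − 2 × (5500/1000) = 4°C.
ISA deviation = -1 − 4 = -5°C.
Density altitude = 5500 + 120 × (-5) = 4900 ft.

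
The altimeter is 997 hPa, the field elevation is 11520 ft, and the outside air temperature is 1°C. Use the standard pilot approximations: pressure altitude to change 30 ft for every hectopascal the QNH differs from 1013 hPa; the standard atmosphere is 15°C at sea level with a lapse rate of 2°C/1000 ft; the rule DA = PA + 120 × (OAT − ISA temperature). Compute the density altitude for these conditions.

Pressure altitude = 11520 + (1013 − 997) × 30 = 11520 + (+480) = 12000 ft.
ISA temperature at 12000 ft = 15 − 2 × (12000/1000) = -9°C.
ISA deviation = 1 − (-9) = +10°C.
Density altitude = 12000 + 120 × (10) = 13200 ft.

13200 ft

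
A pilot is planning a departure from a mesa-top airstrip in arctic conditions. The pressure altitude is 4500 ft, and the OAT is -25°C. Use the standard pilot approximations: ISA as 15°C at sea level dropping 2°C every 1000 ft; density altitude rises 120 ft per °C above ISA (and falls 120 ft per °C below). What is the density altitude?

ISA temperature at 4500 ft = 15 − 2 × (4500/1000) = 6°C.
ISA deviation = -25 − 6 = -31°C.
Density altitude = 4500 + 120 × (-31) = 4500 + (-3720) = 780 ft.

780 ft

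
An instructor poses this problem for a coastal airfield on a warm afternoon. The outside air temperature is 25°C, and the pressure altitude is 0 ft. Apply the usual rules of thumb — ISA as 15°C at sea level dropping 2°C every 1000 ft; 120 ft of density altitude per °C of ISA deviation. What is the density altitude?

ISA temperature at 0 ft = 15 − 2 × (0/1000) = 15°C.
ISA deviation = 25 − 15 = +10°C.
Density altitude = 0 + 120 × (10) = 0 + (+1200) = 1200 ft.

1200 ft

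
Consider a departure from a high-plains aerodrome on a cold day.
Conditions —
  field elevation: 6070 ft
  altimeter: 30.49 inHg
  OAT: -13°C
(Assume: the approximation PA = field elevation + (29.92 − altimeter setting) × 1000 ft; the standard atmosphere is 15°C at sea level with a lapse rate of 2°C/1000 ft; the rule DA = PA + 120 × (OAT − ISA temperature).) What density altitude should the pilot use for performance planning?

3460 ft

Pressure altitude = 6070 + (29.92 − 30.49) × 1000 = 6070 + (-570) = 5500 ft.
ISA temperature at 5500 ft = 15 − 2 × (5500/1000) = 4°C.
ISA deviation = -13 − 4 = -17°C.
Density altitude = 5500 + 120 × (-17) = 3460 ft.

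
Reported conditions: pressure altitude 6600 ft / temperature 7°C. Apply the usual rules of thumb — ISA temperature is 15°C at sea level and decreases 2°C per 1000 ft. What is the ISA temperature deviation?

ISA+5.2°C

ISA temperature at 6600 ft = 15 − 2 × (6600/1000) = 1.8°C.
Deviation = OAT − ISA = 7 − 1.8 = +5.2°C.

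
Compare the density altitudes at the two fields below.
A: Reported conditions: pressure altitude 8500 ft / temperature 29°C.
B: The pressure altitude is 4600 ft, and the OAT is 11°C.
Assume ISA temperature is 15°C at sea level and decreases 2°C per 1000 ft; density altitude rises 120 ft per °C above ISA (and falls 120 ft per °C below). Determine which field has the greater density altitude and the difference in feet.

A: ISA temp = -2°C, deviation +31°C, DA = 8500 + 120 × 31 = 12220 ft.
B: ISA temp = 5.8°C, deviation +5.2°C, DA = 4600 + 120 × 5.2 = 5224 ft.
A is higher by 12220 − 5224 = 6996 ft.

A by 6996 ft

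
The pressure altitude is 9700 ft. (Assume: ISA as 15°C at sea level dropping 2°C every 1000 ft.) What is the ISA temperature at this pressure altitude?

ISA temperature = 15 − 2 × (9700/1000) = 15 − 19.4 = -4.4°C.

-4.4°C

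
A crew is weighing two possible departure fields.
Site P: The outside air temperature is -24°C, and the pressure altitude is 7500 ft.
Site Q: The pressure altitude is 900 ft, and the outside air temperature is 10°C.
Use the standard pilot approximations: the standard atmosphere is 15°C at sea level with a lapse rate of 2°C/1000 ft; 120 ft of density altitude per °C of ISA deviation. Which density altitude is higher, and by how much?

Site P: ISA temp = 0°C, deviation -24°C, DA = 7500 + 120 × (-24) = 4620 ft.
Site Q: ISA temp = 13.2°C, deviation -3.2°C, DA = 900 + 120 × (-3.2) = 516 ft.
Site P is higher by 4620 − 516 = 4104 ft.

Site P by 4104 ft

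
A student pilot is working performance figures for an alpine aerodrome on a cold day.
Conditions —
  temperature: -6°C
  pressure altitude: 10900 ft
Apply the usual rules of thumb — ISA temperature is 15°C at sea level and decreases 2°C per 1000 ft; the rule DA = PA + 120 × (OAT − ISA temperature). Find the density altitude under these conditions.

ISA temperature at 10900 ft = 15 − 2 × (10900/1000) = -6.8°C.
ISA deviation = -6 − (-6.8) = +0.8°C.
Density altitude = 10900 + 120 × (0.8) = 10900 + (+96) = 10996 ft.

10996 ft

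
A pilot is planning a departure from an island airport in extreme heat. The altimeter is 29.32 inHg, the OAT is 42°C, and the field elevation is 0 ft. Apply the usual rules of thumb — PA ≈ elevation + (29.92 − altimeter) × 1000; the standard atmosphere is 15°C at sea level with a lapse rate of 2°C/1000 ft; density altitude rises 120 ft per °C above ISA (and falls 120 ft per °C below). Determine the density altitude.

Pressure altitude = 0 + (29.92 − 29.32) × 1000 = 0 + (+600) = 600 ft.
ISA temperature at 600 ft = 15 − 2 × (600/1000) = 13.8°C.
ISA deviation = 42 − 13.8 = +28.2°C.
Density altitude = 600 + 120 × (28.2) = 3984 ft.

3984 ft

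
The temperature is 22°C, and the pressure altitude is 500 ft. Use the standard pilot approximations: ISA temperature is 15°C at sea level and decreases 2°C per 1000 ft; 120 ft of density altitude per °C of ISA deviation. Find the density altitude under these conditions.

ISA temperature at 500 ft = 15 − 2 × (500/1000) = 14°C.
ISA deviation = 22 − 14 = +8°C.
Density altitude = 500 + 120 × (8) = 500 + (+960) = 1460 ft.

1460 ft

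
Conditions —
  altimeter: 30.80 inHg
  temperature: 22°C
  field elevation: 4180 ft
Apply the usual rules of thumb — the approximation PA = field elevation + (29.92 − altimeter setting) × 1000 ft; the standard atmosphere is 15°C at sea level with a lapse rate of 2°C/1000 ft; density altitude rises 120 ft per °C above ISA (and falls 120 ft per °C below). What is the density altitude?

Pressure altitude = 4180 + (29.92 − 30.80) × 1000 = 4180 + (-880) = 3300 ft.
ISA temperature at 3300 ft = 15 − 2 × (3300/1000) = 8.4°C.
ISA deviation = 22 − 8.4 = +13.6°C.
Density altitude = 3300 + 120 × (13.6) = 4932 ft.

4932 ft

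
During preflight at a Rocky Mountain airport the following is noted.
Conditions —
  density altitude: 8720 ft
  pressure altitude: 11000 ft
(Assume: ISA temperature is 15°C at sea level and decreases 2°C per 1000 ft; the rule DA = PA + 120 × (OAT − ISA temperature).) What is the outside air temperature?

-26°C

Density altitude − pressure altitude = 8720 − 11000 = -2280 ft.
At 120 ft/°C that is an ISA deviation of -2280/120 = -19°C.
ISA temperature at 11000 ft = 15 − 2 × (11000/1000) = -7°C.
OAT = ISA + deviation = -7 + (-19) = -26°C.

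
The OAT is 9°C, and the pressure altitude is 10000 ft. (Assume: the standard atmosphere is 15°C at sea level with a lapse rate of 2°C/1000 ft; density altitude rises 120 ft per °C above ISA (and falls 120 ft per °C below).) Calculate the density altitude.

11680 ft

ISA temperature at 10000 ft = 15 − 2 × (10000/1000) = -5°C.
ISA deviation = 9 − (-5) = +14°C.
Density altitude = 10000 + 120 × (14) = 10000 + (+1680) = 11680 ft.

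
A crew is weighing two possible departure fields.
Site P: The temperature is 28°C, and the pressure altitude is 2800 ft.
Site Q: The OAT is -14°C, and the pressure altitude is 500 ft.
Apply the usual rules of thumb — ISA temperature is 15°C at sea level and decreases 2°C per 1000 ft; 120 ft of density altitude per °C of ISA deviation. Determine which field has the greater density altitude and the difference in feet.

Site P by 7892 ft

Site P: ISA temp = 9.4°C, deviation +18.6°C, DA = 2800 + 120 × 18.6 = 5032 ft.
Site Q: ISA temp = 14°C, deviation -28°C, DA = 500 + 120 × (-28) = -2860 ft.
Site P is higher by 5032 − (-2860) = 7892 ft.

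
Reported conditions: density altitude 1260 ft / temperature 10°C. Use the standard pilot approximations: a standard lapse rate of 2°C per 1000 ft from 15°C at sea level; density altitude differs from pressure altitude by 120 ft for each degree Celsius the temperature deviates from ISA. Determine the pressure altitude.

DA = PA + 120 × (OAT − (15 − 2·PA/1000)) = PA + 120·OAT − 1800 + 0.24·PA = 1.24·PA + 120·OAT − 1800.
So 1.24·PA = 1260 − 120 × 10 + 1800 = 1860.
PA = 1860 / 1.24 = 1500 ft.

1500 ft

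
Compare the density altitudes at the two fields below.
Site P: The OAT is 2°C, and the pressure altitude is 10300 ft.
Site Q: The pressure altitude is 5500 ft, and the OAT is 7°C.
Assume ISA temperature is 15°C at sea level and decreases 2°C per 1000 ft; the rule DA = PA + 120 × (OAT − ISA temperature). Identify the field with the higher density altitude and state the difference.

Site P: ISA temp = -5.6°C, deviation +7.6°C, DA = 10300 + 120 × 7.6 = 11212 ft.
Site Q: ISA temp = 4°C, deviation +3°C, DA = 5500 + 120 × 3 = 5860 ft.
Site P is higher by 11212 − 5860 = 5352 ft.

Site P by 5352 ft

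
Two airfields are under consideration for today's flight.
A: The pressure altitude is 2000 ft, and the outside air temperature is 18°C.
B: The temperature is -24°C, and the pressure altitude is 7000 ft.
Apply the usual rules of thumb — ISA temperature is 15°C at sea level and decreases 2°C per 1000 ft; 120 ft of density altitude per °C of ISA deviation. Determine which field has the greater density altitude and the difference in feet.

B by 1160 ft

A: ISA temp = 11°C, deviation +7°C, DA = 2000 + 120 × 7 = 2840 ft.
B: ISA temp = 1°C, deviation -25°C, DA = 7000 + 120 × (-25) = 4000 ft.
B is higher by 4000 − 2840 = 1160 ft.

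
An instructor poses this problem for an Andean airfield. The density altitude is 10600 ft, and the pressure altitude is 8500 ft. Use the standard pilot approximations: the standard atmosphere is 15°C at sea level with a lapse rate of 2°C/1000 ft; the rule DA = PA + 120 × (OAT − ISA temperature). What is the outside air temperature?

15.5°C

Density altitude − pressure altitude = 10600 − 8500 = +2100 ft.
At 120 ft/°C that is an ISA deviation of 2100/120 = +17.5°C.
ISA temperature at 8500 ft = 15 − 2 × (8500/1000) = -2°C.
OAT = ISA + deviation = -2 + (+17.5) = 15.5°C.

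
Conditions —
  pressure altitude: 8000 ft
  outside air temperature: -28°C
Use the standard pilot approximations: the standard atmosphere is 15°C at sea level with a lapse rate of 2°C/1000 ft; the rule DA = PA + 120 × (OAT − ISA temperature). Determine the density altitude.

ISA temperature at 8000 ft = 15 − 2 × (8000/1000) = -1°C.
ISA deviation = -28 − (-1) = -27°C.
Density altitude = 8000 + 120 × (-27) = 8000 + (-3240) = 4760 ft.

4760 ft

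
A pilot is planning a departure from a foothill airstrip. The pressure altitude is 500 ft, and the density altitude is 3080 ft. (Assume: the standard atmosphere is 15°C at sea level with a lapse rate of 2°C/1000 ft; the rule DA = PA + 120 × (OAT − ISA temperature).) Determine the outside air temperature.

35.5°C

Density altitude − pressure altitude = 3080 − 500 = +2580 ft.
At 120 ft/°C that is an ISA deviation of 2580/120 = +21.5°C.
ISA temperature at 500 ft = 15 − 2 × (500/1000) = 14°C.
OAT = ISA + deviation = 14 + (+21.5) = 35.5°C.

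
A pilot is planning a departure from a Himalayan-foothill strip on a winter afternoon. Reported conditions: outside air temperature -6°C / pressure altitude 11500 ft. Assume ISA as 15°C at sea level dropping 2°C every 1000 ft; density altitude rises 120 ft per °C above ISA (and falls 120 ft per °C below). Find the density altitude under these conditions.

ISA temperature at 11500 ft = 15 − 2 × (11500/1000) = -8°C.
ISA deviation = -6 − (-8) = +2°C.
Density altitude = 11500 + 120 × (2) = 11500 + (+240) = 11740 ft.

11740 ft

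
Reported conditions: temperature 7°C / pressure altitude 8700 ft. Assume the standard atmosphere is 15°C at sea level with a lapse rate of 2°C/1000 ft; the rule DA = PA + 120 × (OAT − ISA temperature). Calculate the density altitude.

9828 ft

ISA temperature at 8700 ft = 15 − 2 × (8700/1000) = -2.4°C.
ISA deviation = 7 − (-2.4) = +9.4°C.
Density altitude = 8700 + 120 × (9.4) = 8700 + (+1128) = 9828 ft.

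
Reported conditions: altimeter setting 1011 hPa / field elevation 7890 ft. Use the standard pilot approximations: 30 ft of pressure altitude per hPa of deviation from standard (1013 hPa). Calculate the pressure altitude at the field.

7950 ft

Pressure correction = (1013 − 1011) × 30 = +60 ft.
Pressure altitude = 7890 + (+60) = 7950 ft.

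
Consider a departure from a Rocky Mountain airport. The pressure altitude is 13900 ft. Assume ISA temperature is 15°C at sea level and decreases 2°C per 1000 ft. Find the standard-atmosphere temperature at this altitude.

ISA temperature = 15 − 2 × (13900/1000) = 15 − 27.8 = -12.8°C.

-12.8°C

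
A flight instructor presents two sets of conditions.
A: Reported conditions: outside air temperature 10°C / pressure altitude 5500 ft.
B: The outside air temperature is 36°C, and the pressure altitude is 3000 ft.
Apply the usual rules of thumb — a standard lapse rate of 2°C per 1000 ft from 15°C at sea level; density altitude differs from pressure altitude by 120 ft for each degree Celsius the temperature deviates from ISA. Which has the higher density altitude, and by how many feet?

B by 20 ft

A: ISA temp = 4°C, deviation +6°C, DA = 5500 + 120 × 6 = 6220 ft.
B: ISA temp = 9°C, deviation +27°C, DA = 3000 + 120 × 27 = 6240 ft.
B is higher by 6240 − 6220 = 20 ft.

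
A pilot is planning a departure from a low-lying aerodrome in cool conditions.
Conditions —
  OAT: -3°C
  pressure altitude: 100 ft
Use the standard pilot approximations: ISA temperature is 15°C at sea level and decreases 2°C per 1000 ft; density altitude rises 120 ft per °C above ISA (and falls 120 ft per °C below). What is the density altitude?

ISA temperature at 100 ft = 15 − 2 × (100/1000) = 14.8°C.
ISA deviation = -3 − 14.8 = -17.8°C.
Density altitude = 100 + 120 × (-17.8) = 100 + (-2136) = -2036 ft.

-2036 ft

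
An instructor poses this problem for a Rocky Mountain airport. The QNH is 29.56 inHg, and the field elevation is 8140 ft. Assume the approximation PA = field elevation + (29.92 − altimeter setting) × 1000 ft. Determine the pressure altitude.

Pressure correction = (29.92 − 29.56) × 1000 = +360 ft.
Pressure altitude = 8140 + (+360) = 8500 ft.

8500 ft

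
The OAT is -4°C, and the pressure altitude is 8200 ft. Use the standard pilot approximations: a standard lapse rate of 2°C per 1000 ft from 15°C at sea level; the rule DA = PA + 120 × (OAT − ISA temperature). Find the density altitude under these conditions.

7888 ft

ISA temperature at 8200 ft = 15 − 2 × (8200/1000) = -1.4°C.
ISA deviation = -4 − (-1.4) = -2.6°C.
Density altitude = 8200 + 120 × (-2.6) = 8200 + (-312) = 7888 ft.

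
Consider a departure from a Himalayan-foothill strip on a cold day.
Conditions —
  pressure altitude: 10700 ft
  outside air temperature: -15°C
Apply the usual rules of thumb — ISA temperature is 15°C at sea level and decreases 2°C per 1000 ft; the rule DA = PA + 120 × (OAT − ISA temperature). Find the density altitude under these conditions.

9668 ft

ISA temperature at 10700 ft = 15 − 2 × (10700/1000) = -6.4°C.
ISA deviation = -15 − (-6.4) = -8.6°C.
Density altitude = 10700 + 120 × (-8.6) = 10700 + (-1032) = 9668 ft.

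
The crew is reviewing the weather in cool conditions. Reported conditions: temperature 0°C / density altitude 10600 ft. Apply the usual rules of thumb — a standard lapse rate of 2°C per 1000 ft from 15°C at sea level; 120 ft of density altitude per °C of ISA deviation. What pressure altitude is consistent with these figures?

10000 ft

DA = PA + 120 × (OAT − (15 − 2·PA/1000)) = PA + 120·OAT − 1800 + 0.24·PA = 1.24·PA + 120·OAT − 1800.
So 1.24·PA = 10600 − 120 × 0 + 1800 = 12400.
PA = 12400 / 1.24 = 10000 ft.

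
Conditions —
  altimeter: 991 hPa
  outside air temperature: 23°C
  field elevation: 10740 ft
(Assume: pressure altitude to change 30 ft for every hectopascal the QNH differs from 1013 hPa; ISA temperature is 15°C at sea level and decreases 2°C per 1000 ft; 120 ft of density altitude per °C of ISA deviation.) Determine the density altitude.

Pressure altitude = 10740 + (1013 − 991) × 30 = 10740 + (+660) = 11400 ft.
ISA temperature at 11400 ft = 15 − 2 × (11400/1000) = -7.8°C.
ISA deviation = 23 − (-7.8) = +30.8°C.
Density altitude = 11400 + 120 × (30.8) = 15096 ft.

15096 ft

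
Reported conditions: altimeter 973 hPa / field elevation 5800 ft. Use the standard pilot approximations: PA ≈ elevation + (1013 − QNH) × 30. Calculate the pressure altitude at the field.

7000 ft

Pressure correction = (1013 − 973) × 30 = +1200 ft.
Pressure altitude = 5800 + (+1200) = 7000 ft.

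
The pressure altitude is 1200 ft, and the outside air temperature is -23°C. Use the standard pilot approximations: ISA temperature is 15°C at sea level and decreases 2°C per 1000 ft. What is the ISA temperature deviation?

ISA temperature at 1200 ft = 15 − 2 × (1200/1000) = 12.6°C.
Deviation = OAT − ISA = -23 − 12.6 = -35.6°C.

ISA-35.6°C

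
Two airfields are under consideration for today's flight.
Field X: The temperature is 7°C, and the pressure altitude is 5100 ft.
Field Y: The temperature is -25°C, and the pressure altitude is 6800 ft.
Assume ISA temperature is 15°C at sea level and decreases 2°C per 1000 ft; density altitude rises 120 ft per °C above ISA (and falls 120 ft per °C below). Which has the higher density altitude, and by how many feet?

Field X: ISA temp = 4.8°C, deviation +2.2°C, DA = 5100 + 120 × 2.2 = 5364 ft.
Field Y: ISA temp = 1.4°C, deviation -26.4°C, DA = 6800 + 120 × (-26.4) = 3632 ft.
Field X is higher by 5364 − 3632 = 1732 ft.

Field X by 1732 ft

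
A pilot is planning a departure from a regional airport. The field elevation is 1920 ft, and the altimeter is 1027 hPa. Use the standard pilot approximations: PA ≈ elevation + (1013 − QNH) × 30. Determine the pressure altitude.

Pressure correction = (1013 − 1027) × 30 = -420 ft.
Pressure altitude = 1920 + (-420) = 1500 ft.

1500 ft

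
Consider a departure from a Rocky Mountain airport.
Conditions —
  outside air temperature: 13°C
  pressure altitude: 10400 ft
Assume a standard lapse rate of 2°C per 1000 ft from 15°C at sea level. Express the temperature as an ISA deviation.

ISA+18.8°C

ISA temperature at 10400 ft = 15 − 2 × (10400/1000) = -5.8°C.
Deviation = OAT − ISA = 13 − (-5.8) = +18.8°C.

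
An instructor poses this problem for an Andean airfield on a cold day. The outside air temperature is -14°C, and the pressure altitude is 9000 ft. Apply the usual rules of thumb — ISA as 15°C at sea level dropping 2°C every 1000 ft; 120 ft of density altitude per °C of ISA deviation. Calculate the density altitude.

7680 ft

ISA temperature at 9000 ft = 15 − 2 × (9000/1000) = -3°C.
ISA deviation = -14 − (-3) = -11°C.
Density altitude = 9000 + 120 × (-11) = 9000 + (-1320) = 7680 ft.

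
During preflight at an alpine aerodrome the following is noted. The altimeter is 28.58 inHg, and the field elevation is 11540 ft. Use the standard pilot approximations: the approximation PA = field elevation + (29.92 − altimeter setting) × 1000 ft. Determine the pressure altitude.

12880 ft

Pressure correction = (29.92 − 28.58) × 1000 = +1340 ft.
Pressure altitude = 11540 + (+1340) = 12880 ft.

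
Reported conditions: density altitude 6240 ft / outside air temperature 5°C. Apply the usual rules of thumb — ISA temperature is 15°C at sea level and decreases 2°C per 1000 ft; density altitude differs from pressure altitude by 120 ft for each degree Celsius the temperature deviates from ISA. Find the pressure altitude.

DA = PA + 120 × (OAT − (15 − 2·PA/1000)) = PA + 120·OAT − 1800 + 0.24·PA = 1.24·PA + 120·OAT − 1800.
So 1.24·PA = 6240 − 120 × 5 + 1800 = 7440.
PA = 7440 / 1.24 = 6000 ft.

6000 ft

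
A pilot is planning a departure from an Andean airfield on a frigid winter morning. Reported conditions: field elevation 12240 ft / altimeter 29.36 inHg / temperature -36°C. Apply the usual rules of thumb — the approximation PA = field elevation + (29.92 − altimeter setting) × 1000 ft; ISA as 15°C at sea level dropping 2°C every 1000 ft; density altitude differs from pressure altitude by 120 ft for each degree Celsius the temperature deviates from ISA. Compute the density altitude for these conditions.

9752 ft

Pressure altitude = 12240 + (29.92 − 29.36) × 1000 = 12240 + (+560) = 12800 ft.
ISA temperature at 12800 ft = 15 − 2 × (12800/1000) = -10.6°C.
ISA deviation = -36 − (-10.6) = -25.4°C.
Density altitude = 12800 + 120 × (-25.4) = 9752 ft.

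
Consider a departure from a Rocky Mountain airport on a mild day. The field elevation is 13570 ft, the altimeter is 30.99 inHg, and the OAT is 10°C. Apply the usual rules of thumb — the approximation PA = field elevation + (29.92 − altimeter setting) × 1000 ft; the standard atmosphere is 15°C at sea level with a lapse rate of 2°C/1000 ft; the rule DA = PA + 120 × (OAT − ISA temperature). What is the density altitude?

14900 ft

Pressure altitude = 13570 + (29.92 − 30.99) × 1000 = 13570 + (-1070) = 12500 ft.
ISA temperature at 12500 ft = 15 − 2 × (12500/1000) = -10°C.
ISA deviation = 10 − (-10) = +20°C.
Density altitude = 12500 + 120 × (20) = 14900 ft.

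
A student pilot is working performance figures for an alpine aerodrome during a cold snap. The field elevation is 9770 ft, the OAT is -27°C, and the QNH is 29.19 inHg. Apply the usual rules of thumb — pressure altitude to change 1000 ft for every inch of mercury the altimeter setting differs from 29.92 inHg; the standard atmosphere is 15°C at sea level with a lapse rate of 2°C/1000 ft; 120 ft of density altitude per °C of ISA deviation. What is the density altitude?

Pressure altitude = 9770 + (29.92 − 29.19) × 1000 = 9770 + (+730) = 10500 ft.
ISA temperature at 10500 ft = 15 − 2 × (10500/1000) = -6°C.
ISA deviation = -27 − (-6) = -21°C.
Density altitude = 10500 + 120 × (-21) = 7980 ft.

7980 ft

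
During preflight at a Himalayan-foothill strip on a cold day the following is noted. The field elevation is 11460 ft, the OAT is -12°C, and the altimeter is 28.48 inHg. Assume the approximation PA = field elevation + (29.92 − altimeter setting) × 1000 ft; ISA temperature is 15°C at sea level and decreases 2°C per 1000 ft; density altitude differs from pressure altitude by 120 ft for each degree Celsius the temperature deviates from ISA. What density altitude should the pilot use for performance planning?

Pressure altitude = 11460 + (29.92 − 28.48) × 1000 = 11460 + (+1440) = 12900 ft.
ISA temperature at 12900 ft = 15 − 2 × (12900/1000) = -10.8°C.
ISA deviation = -12 − (-10.8) = -1.2°C.
Density altitude = 12900 + 120 × (-1.2) = 12756 ft.

12756 ft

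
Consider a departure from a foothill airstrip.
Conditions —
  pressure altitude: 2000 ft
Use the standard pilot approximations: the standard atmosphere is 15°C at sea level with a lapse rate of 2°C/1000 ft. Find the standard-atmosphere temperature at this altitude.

11°C

ISA temperature = 15 − 2 × (2000/1000) = 15 − 4 = 11°C.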